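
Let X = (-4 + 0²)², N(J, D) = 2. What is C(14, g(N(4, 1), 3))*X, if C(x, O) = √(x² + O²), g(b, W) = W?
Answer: 16*√205 ≈ 229.09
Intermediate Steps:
X = 16 (X = (-4 + 0)² = (-4)² = 16)
C(x, O) = √(O² + x²)
C(14, g(N(4, 1), 3))*X = √(3² + 14²)*16 = √(9 + 196)*16 = √205*16 = 16*√205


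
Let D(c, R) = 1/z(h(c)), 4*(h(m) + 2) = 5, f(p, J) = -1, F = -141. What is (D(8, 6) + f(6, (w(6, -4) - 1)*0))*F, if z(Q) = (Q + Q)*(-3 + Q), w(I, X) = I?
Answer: 1739/15 ≈ 115.93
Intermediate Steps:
h(m) = -¾ (h(m) = -2 + (¼)*5 = -2 + 5/4 = -¾)
z(Q) = 2*Q*(-3 + Q) (z(Q) = (2*Q)*(-3 + Q) = 2*Q*(-3 + Q))
D(c, R) = 8/45 (D(c, R) = 1/(2*(-¾)*(-3 - ¾)) = 1/(2*(-¾)*(-15/4)) = 1/(45/8) = 8/45)
(D(8, 6) + f(6, (w(6, -4) - 1)*0))*F = (8/45 - 1)*(-141) = -37/45*(-141) = 1739/15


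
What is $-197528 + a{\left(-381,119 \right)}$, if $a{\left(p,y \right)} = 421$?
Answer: $-197107$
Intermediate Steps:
$-197528 + a{\left(-381,119 \right)} = -197528 + 421 = -197107$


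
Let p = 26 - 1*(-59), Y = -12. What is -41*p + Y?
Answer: -3497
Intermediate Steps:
p = 85 (p = 26 + 59 = 85)
-41*p + Y = -41*85 - 12 = -3485 - 12 = -3497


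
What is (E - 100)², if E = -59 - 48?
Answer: 42849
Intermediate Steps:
E = -107
(E - 100)² = (-107 - 100)² = (-207)² = 42849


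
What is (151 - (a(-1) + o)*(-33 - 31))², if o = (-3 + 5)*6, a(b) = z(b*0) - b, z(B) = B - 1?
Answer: 844561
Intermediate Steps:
z(B) = -1 + B
a(b) = -1 - b (a(b) = (-1 + b*0) - b = (-1 + 0) - b = -1 - b)
o = 12 (o = 2*6 = 12)
(151 - (a(-1) + o)*(-33 - 31))² = (151 - ((-1 - 1*(-1)) + 12)*(-33 - 31))² = (151 - ((-1 + 1) + 12)*(-64))² = (151 - (0 + 12)*(-64))² = (151 - 12*(-64))² = (151 - 1*(-768))² = (151 + 768)² = 919² = 844561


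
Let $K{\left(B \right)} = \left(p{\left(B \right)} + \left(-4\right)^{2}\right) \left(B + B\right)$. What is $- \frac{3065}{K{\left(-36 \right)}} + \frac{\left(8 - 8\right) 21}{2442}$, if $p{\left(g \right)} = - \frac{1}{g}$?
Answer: $\frac{3065}{1154} \approx 2.656$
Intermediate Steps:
$K{\left(B \right)} = 2 B \left(16 - \frac{1}{B}\right)$ ($K{\left(B \right)} = \left(- \frac{1}{B} + \left(-4\right)^{2}\right) \left(B + B\right) = \left(- \frac{1}{B} + 16\right) 2 B = \left(16 - \frac{1}{B}\right) 2 B = 2 B \left(16 - \frac{1}{B}\right)$)
$- \frac{3065}{K{\left(-36 \right)}} + \frac{\left(8 - 8\right) 21}{2442} = - \frac{3065}{-2 + 32 \left(-36\right)} + \frac{\left(8 - 8\right) 21}{2442} = - \frac{3065}{-2 - 1152} + 0 \cdot 21 \cdot \frac{1}{2442} = - \frac{3065}{-1154} + 0 \cdot \frac{1}{2442} = \left(-3065\right) \left(- \frac{1}{1154}\right) + 0 = \frac{3065}{1154} + 0 = \frac{3065}{1154}$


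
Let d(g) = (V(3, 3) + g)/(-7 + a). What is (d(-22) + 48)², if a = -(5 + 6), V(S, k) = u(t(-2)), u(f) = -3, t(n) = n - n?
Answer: 790321/324 ≈ 2439.3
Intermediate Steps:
t(n) = 0
V(S, k) = -3
a = -11 (a = -1*11 = -11)
d(g) = ⅙ - g/18 (d(g) = (-3 + g)/(-7 - 11) = (-3 + g)/(-18) = (-3 + g)*(-1/18) = ⅙ - g/18)
(d(-22) + 48)² = ((⅙ - 1/18*(-22)) + 48)² = ((⅙ + 11/9) + 48)² = (25/18 + 48)² = (889/18)² = 790321/324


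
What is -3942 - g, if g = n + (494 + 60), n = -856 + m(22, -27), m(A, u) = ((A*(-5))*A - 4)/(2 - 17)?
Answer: -19008/5 ≈ -3801.6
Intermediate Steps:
m(A, u) = 4/15 + A**2/3 (m(A, u) = ((-5*A)*A - 4)/(-15) = (-5*A**2 - 4)*(-1/15) = (-4 - 5*A**2)*(-1/15) = 4/15 + A**2/3)
n = -3472/5 (n = -856 + (4/15 + (1/3)*22**2) = -856 + (4/15 + (1/3)*484) = -856 + (4/15 + 484/3) = -856 + 808/5 = -3472/5 ≈ -694.40)
g = -702/5 (g = -3472/5 + (494 + 60) = -3472/5 + 554 = -702/5 ≈ -140.40)
-3942 - g = -3942 - 1*(-702/5) = -3942 + 702/5 = -19008/5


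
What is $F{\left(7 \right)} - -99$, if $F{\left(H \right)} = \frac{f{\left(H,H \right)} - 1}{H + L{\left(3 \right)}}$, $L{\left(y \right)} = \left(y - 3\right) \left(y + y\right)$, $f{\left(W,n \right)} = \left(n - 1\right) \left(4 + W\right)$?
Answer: $\frac{758}{7} \approx 108.29$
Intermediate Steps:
$f{\left(W,n \right)} = \left(-1 + n\right) \left(4 + W\right)$
$L{\left(y \right)} = 2 y \left(-3 + y\right)$ ($L{\left(y \right)} = \left(-3 + y\right) 2 y = 2 y \left(-3 + y\right)$)
$F{\left(H \right)} = \frac{-5 + H^{2} + 3 H}{H}$ ($F{\left(H \right)} = \frac{\left(-4 - H + 4 H + H H\right) - 1}{H + 2 \cdot 3 \left(-3 + 3\right)} = \frac{\left(-4 - H + 4 H + H^{2}\right) - 1}{H + 2 \cdot 3 \cdot 0} = \frac{\left(-4 + H^{2} + 3 H\right) - 1}{H + 0} = \frac{-5 + H^{2} + 3 H}{H}$)
$F{\left(7 \right)} - -99 = \left(3 + 7 - \frac{5}{7}\right) - -99 = \left(3 + 7 - \frac{5}{7}\right) + 99 = \frac{65}{7} + 99 = \frac{758}{7}$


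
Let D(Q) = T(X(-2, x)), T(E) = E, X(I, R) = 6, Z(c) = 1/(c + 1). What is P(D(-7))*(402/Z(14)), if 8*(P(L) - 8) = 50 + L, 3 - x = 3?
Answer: 90450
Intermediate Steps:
Z(c) = 1/(1 + c)
x = 0 (x = 3 - 1*3 = 3 - 3 = 0)
D(Q) = 6
P(L) = 57/4 + L/8 (P(L) = 8 + (50 + L)/8 = 8 + (25/4 + L/8) = 57/4 + L/8)
P(D(-7))*(402/Z(14)) = (57/4 + (⅛)*6)*(402/(1/(1 + 14))) = (57/4 + ¾)*(402/(1/15)) = 15*(402/(1/15)) = 15*(402*15) = 15*6030 = 90450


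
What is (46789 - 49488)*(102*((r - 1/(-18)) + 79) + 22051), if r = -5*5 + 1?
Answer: -224017000/3 ≈ -7.4672e+7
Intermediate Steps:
r = -24 (r = -25 + 1 = -24)
(46789 - 49488)*(102*((r - 1/(-18)) + 79) + 22051) = (46789 - 49488)*(102*((-24 - 1/(-18)) + 79) + 22051) = -2699*(102*((-24 - 1*(-1/18)) + 79) + 22051) = -2699*(102*((-24 + 1/18) + 79) + 22051) = -2699*(102*(-431/18 + 79) + 22051) = -2699*(102*(991/18) + 22051) = -2699*(16847/3 + 22051) = -2699*83000/3 = -224017000/3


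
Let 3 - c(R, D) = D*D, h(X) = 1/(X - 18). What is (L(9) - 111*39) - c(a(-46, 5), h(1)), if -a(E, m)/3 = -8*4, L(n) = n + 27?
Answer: -1241543/289 ≈ -4296.0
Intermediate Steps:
L(n) = 27 + n
a(E, m) = 96 (a(E, m) = -(-24)*4 = -3*(-32) = 96)
h(X) = 1/(-18 + X)
c(R, D) = 3 - D**2 (c(R, D) = 3 - D*D = 3 - D**2)
(L(9) - 111*39) - c(a(-46, 5), h(1)) = ((27 + 9) - 111*39) - (3 - (1/(-18 + 1))**2) = (36 - 4329) - (3 - (1/(-17))**2) = -4293 - (3 - (-1/17)**2) = -4293 - (3 - 1*1/289) = -4293 - (3 - 1/289) = -4293 - 1*866/289 = -4293 - 866/289 = -1241543/289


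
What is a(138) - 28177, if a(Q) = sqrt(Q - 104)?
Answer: -28177 + sqrt(34) ≈ -28171.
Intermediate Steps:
a(Q) = sqrt(-104 + Q)
a(138) - 28177 = sqrt(-104 + 138) - 28177 = sqrt(34) - 28177 = -28177 + sqrt(34)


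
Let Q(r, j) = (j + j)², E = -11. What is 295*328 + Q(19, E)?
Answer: 97244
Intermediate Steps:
Q(r, j) = 4*j² (Q(r, j) = (2*j)² = 4*j²)
295*328 + Q(19, E) = 295*328 + 4*(-11)² = 96760 + 4*121 = 96760 + 484 = 97244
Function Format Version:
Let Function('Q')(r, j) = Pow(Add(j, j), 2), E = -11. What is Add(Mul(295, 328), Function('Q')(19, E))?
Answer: 97244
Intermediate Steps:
Function('Q')(r, j) = Mul(4, Pow(j, 2)) (Function('Q')(r, j) = Pow(Mul(2, j), 2) = Mul(4, Pow(j, 2)))
Add(Mul(295, 328), Function('Q')(19, E)) = Add(Mul(295, 328), Mul(4, Pow(-11, 2))) = Add(96760, Mul(4, 121)) = Add(96760, 484) = 97244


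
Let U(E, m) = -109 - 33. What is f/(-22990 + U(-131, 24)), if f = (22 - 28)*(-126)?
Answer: -189/5783 ≈ -0.032682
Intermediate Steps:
U(E, m) = -142
f = 756 (f = -6*(-126) = 756)
f/(-22990 + U(-131, 24)) = 756/(-22990 - 142) = 756/(-23132) = 756*(-1/23132) = -189/5783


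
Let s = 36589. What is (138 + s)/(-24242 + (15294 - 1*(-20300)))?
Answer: 36727/11352 ≈ 3.2353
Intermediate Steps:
(138 + s)/(-24242 + (15294 - 1*(-20300))) = (138 + 36589)/(-24242 + (15294 - 1*(-20300))) = 36727/(-24242 + (15294 + 20300)) = 36727/(-24242 + 35594) = 36727/11352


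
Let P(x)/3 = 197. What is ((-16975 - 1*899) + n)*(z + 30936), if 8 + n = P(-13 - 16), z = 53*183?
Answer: -702619785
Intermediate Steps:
P(x) = 591 (P(x) = 3*197 = 591)
z = 9699
n = 583 (n = -8 + 591 = 583)
((-16975 - 1*899) + n)*(z + 30936) = ((-16975 - 1*899) + 583)*(9699 + 30936) = ((-16975 - 899) + 583)*40635 = (-17874 + 583)*40635 = -17291*40635 = -702619785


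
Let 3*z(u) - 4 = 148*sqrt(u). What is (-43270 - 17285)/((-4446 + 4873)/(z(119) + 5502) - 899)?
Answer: 2939158625605026/43630969450381 - 2296100268*sqrt(119)/43630969450381 ≈ 67.364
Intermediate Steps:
z(u) = 4/3 + 148*sqrt(u)/3 (z(u) = 4/3 + (148*sqrt(u))/3 = 4/3 + 148*sqrt(u)/3)
(-43270 - 17285)/((-4446 + 4873)/(z(119) + 5502) - 899) = (-43270 - 17285)/((-4446 + 4873)/((4/3 + 148*sqrt(119)/3) + 5502) - 899) = -60555/(427/(16510/3 + 148*sqrt(119)/3) - 899) = -60555/(-899 + 427/(16510/3 + 148*sqrt(119)/3))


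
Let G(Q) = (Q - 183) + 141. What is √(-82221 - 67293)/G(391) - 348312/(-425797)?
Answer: 348312/425797 + I*√149514/349 ≈ 0.81802 + 1.1079*I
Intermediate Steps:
G(Q) = -42 + Q (G(Q) = (-183 + Q) + 141 = -42 + Q)
√(-82221 - 67293)/G(391) - 348312/(-425797) = √(-82221 - 67293)/(-42 + 391) - 348312/(-425797) = √(-149514)/349 - 348312*(-1/425797) = (I*√149514)*(1/349) + 348312/425797 = I*√149514/349 + 348312/425797 = 348312/425797 + I*√149514/349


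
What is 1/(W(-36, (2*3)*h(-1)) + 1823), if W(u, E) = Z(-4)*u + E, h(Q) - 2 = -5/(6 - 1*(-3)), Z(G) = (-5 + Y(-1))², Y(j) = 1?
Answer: 3/3767 ≈ 0.00079639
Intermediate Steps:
Z(G) = 16 (Z(G) = (-5 + 1)² = (-4)² = 16)
h(Q) = 13/9 (h(Q) = 2 - 5/(6 - 1*(-3)) = 2 - 5/(6 + 3) = 2 - 5/9 = 13/9)
W(u, E) = E + 16*u (W(u, E) = 16*u + E = E + 16*u)
1/(W(-36, (2*3)*h(-1)) + 1823) = 1/(((2*3)*(13/9) + 16*(-36)) + 1823) = 1/((6*(13/9) - 576) + 1823) = 1/((26/3 - 576) + 1823) = 1/(-1702/3 + 1823) = 1/(3767/3) = 3/3767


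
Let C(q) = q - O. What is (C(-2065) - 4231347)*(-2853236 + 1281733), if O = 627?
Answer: 6653804990617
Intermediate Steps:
C(q) = -627 + q (C(q) = q - 1*627 = q - 627 = -627 + q)
(C(-2065) - 4231347)*(-2853236 + 1281733) = ((-627 - 2065) - 4231347)*(-2853236 + 1281733) = (-2692 - 4231347)*(-1571503) = -4234039*(-1571503) = 6653804990617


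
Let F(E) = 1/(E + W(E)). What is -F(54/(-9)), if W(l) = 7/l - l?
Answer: 6/7 ≈ 0.85714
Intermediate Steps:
W(l) = -l + 7/l
F(E) = E/7 (F(E) = 1/(E + (-E + 7/E)) = 1/(7/E) = E/7)
-F(54/(-9)) = -54/(-9)/7 = -54*(-⅑)/7 = -(-6)/7 = -1*(-6/7) = 6/7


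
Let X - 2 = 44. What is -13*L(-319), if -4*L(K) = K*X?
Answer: -95381/2 ≈ -47691.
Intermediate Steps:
X = 46 (X = 2 + 44 = 46)
L(K) = -23*K/2 (L(K) = -K*46/4 = -23*K/2)
-13*L(-319) = -(-299)*(-319)/2 = -13*7337/2 = -95381/2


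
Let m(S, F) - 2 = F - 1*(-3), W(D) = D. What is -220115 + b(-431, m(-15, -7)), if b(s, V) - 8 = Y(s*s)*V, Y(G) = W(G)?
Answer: -591629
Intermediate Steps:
Y(G) = G
m(S, F) = 5 + F (m(S, F) = 2 + (F - 1*(-3)) = 2 + (F + 3) = 2 + (3 + F) = 5 + F)
b(s, V) = 8 + V*s**2 (b(s, V) = 8 + (s*s)*V = 8 + s**2*V = 8 + V*s**2)
-220115 + b(-431, m(-15, -7)) = -220115 + (8 + (5 - 7)*(-431)**2) = -220115 + (8 - 2*185761) = -220115 + (8 - 371522) = -220115 - 371514 = -591629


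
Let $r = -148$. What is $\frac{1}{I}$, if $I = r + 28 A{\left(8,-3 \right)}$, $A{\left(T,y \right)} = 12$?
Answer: $\frac{1}{188} \approx 0.0053191$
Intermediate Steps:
$I = 188$ ($I = -148 + 28 \cdot 12 = -148 + 336 = 188$)
$\frac{1}{I} = \frac{1}{188}$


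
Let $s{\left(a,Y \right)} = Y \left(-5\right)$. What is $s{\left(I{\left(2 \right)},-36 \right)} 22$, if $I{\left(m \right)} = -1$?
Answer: $3960$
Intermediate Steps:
$s{\left(a,Y \right)} = - 5 Y$
$s{\left(I{\left(2 \right)},-36 \right)} 22 = \left(-5\right) \left(-36\right) 22 = 180 \cdot 22 = 3960$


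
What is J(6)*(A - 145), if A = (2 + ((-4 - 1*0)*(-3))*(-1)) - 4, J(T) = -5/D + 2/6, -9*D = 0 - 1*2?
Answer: 7049/2 ≈ 3524.5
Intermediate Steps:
D = 2/9 (D = -(0 - 1*2)/9 = -(0 - 2)/9 = -⅑*(-2) = 2/9 ≈ 0.22222)
J(T) = -133/6 (J(T) = -5/2/9 + 2/6 = -5*9/2 + 2*(⅙) = -45/2 + ⅓ = -133/6)
A = -14 (A = (2 + ((-4 + 0)*(-3))*(-1)) - 4 = (2 - 4*(-3)*(-1)) - 4 = (2 + 12*(-1)) - 4 = (2 - 12) - 4 = -10 - 4 = -14)
J(6)*(A - 145) = -133*(-14 - 145)/6 = -133/6*(-159) = 7049/2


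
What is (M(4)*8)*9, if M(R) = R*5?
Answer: 1440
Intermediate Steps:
M(R) = 5*R
(M(4)*8)*9 = ((5*4)*8)*9 = (20*8)*9 = 160*9 = 1440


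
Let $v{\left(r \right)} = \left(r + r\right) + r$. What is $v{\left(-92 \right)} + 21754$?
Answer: $21478$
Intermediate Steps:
$v{\left(r \right)} = 3 r$ ($v{\left(r \right)} = 2 r + r = 3 r$)
$v{\left(-92 \right)} + 21754 = 3 \left(-92\right) + 21754 = -276 + 21754 = 21478$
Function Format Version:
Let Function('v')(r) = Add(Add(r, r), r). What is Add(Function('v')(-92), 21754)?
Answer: 21478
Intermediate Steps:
Function('v')(r) = Mul(3, r) (Function('v')(r) = Add(Mul(2, r), r) = Mul(3, r))
Add(Function('v')(-92), 21754) = Add(Mul(3, -92), 21754) = Add(-276, 21754) = 21478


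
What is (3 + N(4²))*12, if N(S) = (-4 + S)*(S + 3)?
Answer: 2772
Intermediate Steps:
N(S) = (-4 + S)*(3 + S)
(3 + N(4²))*12 = (3 + (-12 + (4²)² - 1*4²))*12 = (3 + (-12 + 16² - 1*16))*12 = (3 + (-12 + 256 - 16))*12 = (3 + 228)*12 = 231*12 = 2772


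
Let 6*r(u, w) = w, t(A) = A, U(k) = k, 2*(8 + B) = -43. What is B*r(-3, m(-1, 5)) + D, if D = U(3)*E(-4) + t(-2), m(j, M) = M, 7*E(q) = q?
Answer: -2377/84 ≈ -28.298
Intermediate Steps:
B = -59/2 (B = -8 + (1/2)*(-43) = -8 - 43/2 = -59/2 ≈ -29.500)
E(q) = q/7
r(u, w) = w/6
D = -26/7 (D = 3*((1/7)*(-4)) - 2 = 3*(-4/7) - 2 = -12/7 - 2 = -26/7 ≈ -3.7143)
B*r(-3, m(-1, 5)) + D = -59*5/12 - 26/7 = -59/2*5/6 - 26/7 = -295/12 - 26/7 = -2377/84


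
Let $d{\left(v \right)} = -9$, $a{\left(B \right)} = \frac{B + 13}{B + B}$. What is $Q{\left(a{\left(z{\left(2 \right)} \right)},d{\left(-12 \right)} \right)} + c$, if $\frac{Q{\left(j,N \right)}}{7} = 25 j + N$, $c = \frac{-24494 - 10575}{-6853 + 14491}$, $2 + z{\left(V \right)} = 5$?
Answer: $\frac{3048137}{7638} \approx 399.08$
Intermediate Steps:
$z{\left(V \right)} = 3$ ($z{\left(V \right)} = -2 + 5 = 3$)
$a{\left(B \right)} = \frac{13 + B}{2 B}$
$c = - \frac{35069}{7638} \approx -4.5914$
$Q{\left(j,N \right)} = 7 N + 175 j$ ($Q{\left(j,N \right)} = 7 \left(25 j + N\right) = 7 \left(N + 25 j\right) = 7 N + 175 j$)
$Q{\left(a{\left(z{\left(2 \right)} \right)},d{\left(-12 \right)} \right)} + c = \left(7 \left(-9\right) + 175 \frac{13 + 3}{2 \cdot 3}\right) - \frac{35069}{7638} = \left(-63 + 175 \cdot \frac{1}{2} \cdot \frac{1}{3} \cdot 16\right) - \frac{35069}{7638} = \left(-63 + 175 \cdot \frac{8}{3}\right) - \frac{35069}{7638} = \left(-63 + \frac{1400}{3}\right) - \frac{35069}{7638} = \frac{1211}{3} - \frac{35069}{7638} = \frac{3048137}{7638}$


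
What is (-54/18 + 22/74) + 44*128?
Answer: 208284/37 ≈ 5629.3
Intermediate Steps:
(-54/18 + 22/74) + 44*128 = (-54*1/18 + 22*(1/74)) + 5632 = (-3 + 11/37) + 5632 = -100/37 + 5632 = 208284/37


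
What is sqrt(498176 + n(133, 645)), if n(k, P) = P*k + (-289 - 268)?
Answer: 2*sqrt(145851) ≈ 763.81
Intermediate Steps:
n(k, P) = -557 + P*k (n(k, P) = P*k - 557 = -557 + P*k)
sqrt(498176 + n(133, 645)) = sqrt(498176 + (-557 + 645*133)) = sqrt(498176 + (-557 + 85785)) = sqrt(498176 + 85228) = sqrt(583404) = 2*sqrt(145851)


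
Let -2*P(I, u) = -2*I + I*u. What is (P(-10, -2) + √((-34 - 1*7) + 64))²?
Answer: (20 - √23)² ≈ 231.17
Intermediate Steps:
P(I, u) = I - I*u/2 (P(I, u) = -(-2*I + I*u)/2 = I - I*u/2)
(P(-10, -2) + √((-34 - 1*7) + 64))² = ((½)*(-10)*(2 - 1*(-2)) + √((-34 - 1*7) + 64))² = ((½)*(-10)*(2 + 2) + √((-34 - 7) + 64))² = ((½)*(-10)*4 + √(-41 + 64))² = (-20 + √23)²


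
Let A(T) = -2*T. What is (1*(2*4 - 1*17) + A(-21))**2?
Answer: 1089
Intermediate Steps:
(1*(2*4 - 1*17) + A(-21))**2 = (1*(2*4 - 1*17) - 2*(-21))**2 = (1*(8 - 17) + 42)**2 = (1*(-9) + 42)**2 = (-9 + 42)**2 = 33**2 = 1089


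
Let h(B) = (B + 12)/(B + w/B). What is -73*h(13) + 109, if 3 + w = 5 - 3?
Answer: -5413/168 ≈ -32.220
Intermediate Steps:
w = -1 (w = -3 + (5 - 3) = -3 + 2 = -1)
h(B) = (12 + B)/(B - 1/B) (h(B) = (B + 12)/(B - 1/B) = (12 + B)/(B - 1/B))
-73*h(13) + 109 = -949*(12 + 13)/(-1 + 13²) + 109 = -949*25/(-1 + 169) + 109 = -949*25/168 + 109 = -73*325/168 + 109 = -23725/168 + 109 = -5413/168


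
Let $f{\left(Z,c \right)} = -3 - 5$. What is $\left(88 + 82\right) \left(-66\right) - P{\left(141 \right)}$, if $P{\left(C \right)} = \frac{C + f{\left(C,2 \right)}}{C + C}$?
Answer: $- \frac{3164173}{282} \approx -11220.0$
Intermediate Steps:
$f{\left(Z,c \right)} = -8$
$P{\left(C \right)} = \frac{-8 + C}{2 C}$ ($P{\left(C \right)} = \frac{C - 8}{C + C} = \frac{-8 + C}{2 C}$)
$\left(88 + 82\right) \left(-66\right) - P{\left(141 \right)} = \left(88 + 82\right) \left(-66\right) - \frac{-8 + 141}{2 \cdot 141} = 170 \left(-66\right) - \frac{1}{2} \cdot \frac{1}{141} \cdot 133 = -11220 - \frac{133}{282} = - \frac{3164173}{282}$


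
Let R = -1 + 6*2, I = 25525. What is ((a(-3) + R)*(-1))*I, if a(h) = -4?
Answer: -178675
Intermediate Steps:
R = 11 (R = -1 + 12 = 11)
((a(-3) + R)*(-1))*I = ((-4 + 11)*(-1))*25525 = (7*(-1))*25525 = -7*25525 = -178675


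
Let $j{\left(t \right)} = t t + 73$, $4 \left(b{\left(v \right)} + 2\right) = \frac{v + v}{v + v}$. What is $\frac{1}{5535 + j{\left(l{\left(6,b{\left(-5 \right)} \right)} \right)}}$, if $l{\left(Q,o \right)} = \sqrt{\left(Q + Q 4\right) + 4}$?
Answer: $\frac{1}{5642} \approx 0.00017724$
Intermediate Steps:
$b{\left(v \right)} = - \frac{7}{4}$ ($b{\left(v \right)} = -2 + \frac{\left(v + v\right) \frac{1}{v + v}}{4} = -2 + \frac{2 v \frac{1}{2 v}}{4} = -2 + \frac{1}{4} \cdot 1 = -2 + \frac{1}{4} = - \frac{7}{4}$)
$l{\left(Q,o \right)} = \sqrt{4 + 5 Q}$ ($l{\left(Q,o \right)} = \sqrt{\left(Q + 4 Q\right) + 4} = \sqrt{5 Q + 4} = \sqrt{4 + 5 Q}$)
$j{\left(t \right)} = 73 + t^{2}$ ($j{\left(t \right)} = t^{2} + 73 = 73 + t^{2}$)
$\frac{1}{5535 + j{\left(l{\left(6,b{\left(-5 \right)} \right)} \right)}} = \frac{1}{5535 + \left(73 + \left(\sqrt{4 + 5 \cdot 6}\right)^{2}\right)} = \frac{1}{5535 + \left(73 + \left(\sqrt{4 + 30}\right)^{2}\right)} = \frac{1}{5535 + \left(73 + \left(\sqrt{34}\right)^{2}\right)} = \frac{1}{5535 + \left(73 + 34\right)} = \frac{1}{5535 + 107} = \frac{1}{5642}$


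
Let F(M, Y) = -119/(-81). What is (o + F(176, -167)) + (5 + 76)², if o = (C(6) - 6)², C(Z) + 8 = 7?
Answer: 535529/81 ≈ 6611.5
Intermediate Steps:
F(M, Y) = 119/81 (F(M, Y) = -119*(-1/81) = 119/81)
C(Z) = -1 (C(Z) = -8 + 7 = -1)
o = 49 (o = (-1 - 6)² = (-7)² = 49)
(o + F(176, -167)) + (5 + 76)² = (49 + 119/81) + (5 + 76)² = 4088/81 + 81² = 4088/81 + 6561 = 535529/81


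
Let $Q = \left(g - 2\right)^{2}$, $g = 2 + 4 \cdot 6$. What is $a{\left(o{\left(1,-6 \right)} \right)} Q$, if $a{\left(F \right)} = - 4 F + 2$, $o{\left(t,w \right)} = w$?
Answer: $14976$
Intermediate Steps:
$g = 26$ ($g = 2 + 24 = 26$)
$a{\left(F \right)} = 2 - 4 F$
$Q = 576$ ($Q = \left(26 - 2\right)^{2} = 24^{2} = 576$)
$a{\left(o{\left(1,-6 \right)} \right)} Q = \left(2 - -24\right) 576 = \left(2 + 24\right) 576 = 26 \cdot 576 = 14976$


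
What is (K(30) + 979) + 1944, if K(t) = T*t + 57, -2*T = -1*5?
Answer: 3055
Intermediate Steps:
T = 5/2 (T = -(-1)*5/2 = -1/2*(-5) = 5/2 ≈ 2.5000)
K(t) = 57 + 5*t/2 (K(t) = 5*t/2 + 57 = 57 + 5*t/2)
(K(30) + 979) + 1944 = ((57 + (5/2)*30) + 979) + 1944 = ((57 + 75) + 979) + 1944 = (132 + 979) + 1944 = 1111 + 1944 = 3055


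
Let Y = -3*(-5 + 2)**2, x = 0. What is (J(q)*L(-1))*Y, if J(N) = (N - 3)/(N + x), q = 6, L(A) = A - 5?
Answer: 81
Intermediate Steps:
L(A) = -5 + A
Y = -27 (Y = -3*(-3)**2 = -3*9 = -27)
J(N) = (-3 + N)/N (J(N) = (N - 3)/(N + 0) = (-3 + N)/N)
(J(q)*L(-1))*Y = (((-3 + 6)/6)*(-5 - 1))*(-27) = (((1/6)*3)*(-6))*(-27) = ((1/2)*(-6))*(-27) = -3*(-27) = 81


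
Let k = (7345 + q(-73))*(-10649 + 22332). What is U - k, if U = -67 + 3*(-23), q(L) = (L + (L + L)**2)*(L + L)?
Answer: 36148755703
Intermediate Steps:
q(L) = 2*L*(L + 4*L**2) (q(L) = (L + (2*L)**2)*(2*L) = (L + 4*L**2)*(2*L) = 2*L*(L + 4*L**2))
U = -136 (U = -67 - 69 = -136)
k = -36148755839 (k = (7345 + (-73)**2*(2 + 8*(-73)))*(-10649 + 22332) = (7345 + 5329*(2 - 584))*11683 = (7345 + 5329*(-582))*11683 = (7345 - 3101478)*11683 = -3094133*11683 = -36148755839)
U - k = -136 - 1*(-36148755839) = -136 + 36148755839 = 36148755703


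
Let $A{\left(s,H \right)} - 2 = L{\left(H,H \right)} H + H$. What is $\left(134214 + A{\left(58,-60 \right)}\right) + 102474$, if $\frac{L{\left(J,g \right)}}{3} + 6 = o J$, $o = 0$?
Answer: $237710$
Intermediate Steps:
$L{\left(J,g \right)} = -18$ ($L{\left(J,g \right)} = -18 + 3 \cdot 0 J = -18 + 3 \cdot 0 = -18 + 0 = -18$)
$A{\left(s,H \right)} = 2 - 17 H$ ($A{\left(s,H \right)} = 2 + \left(- 18 H + H\right) = 2 - 17 H$)
$\left(134214 + A{\left(58,-60 \right)}\right) + 102474 = \left(134214 + \left(2 - -1020\right)\right) + 102474 = \left(134214 + \left(2 + 1020\right)\right) + 102474 = \left(134214 + 1022\right) + 102474 = 135236 + 102474 = 237710$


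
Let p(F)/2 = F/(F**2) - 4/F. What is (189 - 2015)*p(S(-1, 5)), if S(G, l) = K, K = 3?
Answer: 3652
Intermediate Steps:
S(G, l) = 3
p(F) = -6/F (p(F) = 2*(F/(F**2) - 4/F) = 2*(F/F**2 - 4/F) = 2*(1/F - 4/F) = 2*(-3/F) = -6/F)
(189 - 2015)*p(S(-1, 5)) = (189 - 2015)*(-6/3) = -(-10956)/3 = -1826*(-2) = 3652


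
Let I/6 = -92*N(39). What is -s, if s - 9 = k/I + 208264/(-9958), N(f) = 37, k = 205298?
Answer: 48559801/2210676 ≈ 21.966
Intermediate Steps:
I = -20424 (I = 6*(-92*37) = 6*(-3404) = -20424)
s = -48559801/2210676 (s = 9 + (205298/(-20424) + 208264/(-9958)) = 9 + (205298*(-1/20424) + 208264*(-1/9958)) = 9 + (-4463/444 - 104132/4979) = 9 - 68455885/2210676 = -48559801/2210676 ≈ -21.966)
-s = -1*(-48559801/2210676) = 48559801/2210676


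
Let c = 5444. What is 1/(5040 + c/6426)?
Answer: 3213/16196242 ≈ 0.00019838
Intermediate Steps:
1/(5040 + c/6426) = 1/(5040 + 5444/6426) = 1/(5040 + 5444*(1/6426)) = 1/(5040 + 2722/3213) = 1/(16196242/3213) = 3213/16196242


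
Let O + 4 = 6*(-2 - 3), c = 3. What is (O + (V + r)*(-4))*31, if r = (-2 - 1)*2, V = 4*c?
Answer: -1798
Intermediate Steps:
V = 12 (V = 4*3 = 12)
O = -34 (O = -4 + 6*(-2 - 3) = -4 + 6*(-5) = -4 - 30 = -34)
r = -6 (r = -3*2 = -6)
(O + (V + r)*(-4))*31 = (-34 + (12 - 6)*(-4))*31 = (-34 + 6*(-4))*31 = (-34 - 24)*31 = -58*31 = -1798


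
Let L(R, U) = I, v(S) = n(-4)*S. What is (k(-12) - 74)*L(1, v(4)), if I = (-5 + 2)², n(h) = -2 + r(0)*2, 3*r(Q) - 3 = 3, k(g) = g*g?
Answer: 630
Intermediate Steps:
k(g) = g²
r(Q) = 2 (r(Q) = 1 + (⅓)*3 = 1 + 1 = 2)
n(h) = 2 (n(h) = -2 + 2*2 = -2 + 4 = 2)
v(S) = 2*S
I = 9 (I = (-3)² = 9)
L(R, U) = 9
(k(-12) - 74)*L(1, v(4)) = ((-12)² - 74)*9 = (144 - 74)*9 = 70*9 = 630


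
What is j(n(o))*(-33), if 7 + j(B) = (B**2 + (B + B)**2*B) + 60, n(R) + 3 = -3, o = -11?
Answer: 25575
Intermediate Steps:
n(R) = -6 (n(R) = -3 - 3 = -6)
j(B) = 53 + B**2 + 4*B**3 (j(B) = -7 + ((B**2 + (B + B)**2*B) + 60) = -7 + ((B**2 + (2*B)**2*B) + 60) = -7 + ((B**2 + (4*B**2)*B) + 60) = -7 + ((B**2 + 4*B**3) + 60) = -7 + (60 + B**2 + 4*B**3) = 53 + B**2 + 4*B**3)
j(n(o))*(-33) = (53 + (-6)**2 + 4*(-6)**3)*(-33) = (53 + 36 + 4*(-216))*(-33) = (53 + 36 - 864)*(-33) = -775*(-33) = 25575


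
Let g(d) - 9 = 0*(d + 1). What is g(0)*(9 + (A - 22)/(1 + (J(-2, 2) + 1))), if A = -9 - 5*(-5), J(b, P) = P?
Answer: 135/2 ≈ 67.500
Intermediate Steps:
A = 16 (A = -9 - 1*(-25) = -9 + 25 = 16)
g(d) = 9 (g(d) = 9 + 0*(d + 1) = 9 + 0*(1 + d) = 9 + 0 = 9)
g(0)*(9 + (A - 22)/(1 + (J(-2, 2) + 1))) = 9*(9 + (16 - 22)/(1 + (2 + 1))) = 9*(9 - 6/(1 + 3)) = 9*(9 - 6/4) = 9*(9 - 6*¼) = 9*(9 - 3/2) = 9*(15/2) = 135/2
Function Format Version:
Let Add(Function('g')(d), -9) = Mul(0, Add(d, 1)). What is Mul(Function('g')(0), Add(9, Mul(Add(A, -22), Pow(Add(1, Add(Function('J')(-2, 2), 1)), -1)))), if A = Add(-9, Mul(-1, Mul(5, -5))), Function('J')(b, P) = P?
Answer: Rational(135, 2) ≈ 67.500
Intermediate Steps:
A = 16 (A = Add(-9, Mul(-1, -25)) = Add(-9, 25) = 16)
Function('g')(d) = 9 (Function('g')(d) = Add(9, Mul(0, Add(d, 1))) = Add(9, Mul(0, Add(1, d))) = Add(9, 0) = 9)
Mul(Function('g')(0), Add(9, Mul(Add(A, -22), Pow(Add(1, Add(Function('J')(-2, 2), 1)), -1)))) = Mul(9, Add(9, Mul(Add(16, -22), Pow(Add(1, Add(2, 1)), -1)))) = Mul(9, Add(9, Mul(-6, Pow(Add(1, 3), -1)))) = Mul(9, Add(9, Mul(-6, Pow(4, -1)))) = Mul(9, Add(9, Mul(-6, Rational(1, 4)))) = Mul(9, Add(9, Rational(-3, 2))) = Mul(9, Rational(15, 2)) = Rational(135, 2)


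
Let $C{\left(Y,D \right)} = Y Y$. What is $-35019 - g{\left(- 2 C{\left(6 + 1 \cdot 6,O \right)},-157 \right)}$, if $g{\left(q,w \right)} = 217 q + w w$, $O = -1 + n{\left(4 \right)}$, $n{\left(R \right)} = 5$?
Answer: $2828$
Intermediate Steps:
$O = 4$ ($O = -1 + 5 = 4$)
$C{\left(Y,D \right)} = Y^{2}$
$g{\left(q,w \right)} = w^{2} + 217 q$ ($g{\left(q,w \right)} = 217 q + w^{2} = w^{2} + 217 q$)
$-35019 - g{\left(- 2 C{\left(6 + 1 \cdot 6,O \right)},-157 \right)} = -35019 - \left(\left(-157\right)^{2} + 217 \left(- 2 \left(6 + 1 \cdot 6\right)^{2}\right)\right) = -35019 - \left(24649 + 217 \left(- 2 \left(6 + 6\right)^{2}\right)\right) = -35019 - \left(24649 + 217 \left(- 2 \cdot 12^{2}\right)\right) = -35019 - \left(24649 + 217 \left(\left(-2\right) 144\right)\right) = -35019 - \left(24649 + 217 \left(-288\right)\right) = -35019 - \left(24649 - 62496\right) = -35019 - -37847 = -35019 + 37847 = 2828$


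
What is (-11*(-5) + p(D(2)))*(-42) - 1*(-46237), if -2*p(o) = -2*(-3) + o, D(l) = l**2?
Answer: 44137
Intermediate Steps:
p(o) = -3 - o/2 (p(o) = -(-2*(-3) + o)/2 = -(6 + o)/2 = -3 - o/2)
(-11*(-5) + p(D(2)))*(-42) - 1*(-46237) = (-11*(-5) + (-3 - 1/2*2**2))*(-42) - 1*(-46237) = (55 + (-3 - 1/2*4))*(-42) + 46237 = (55 + (-3 - 2))*(-42) + 46237 = (55 - 5)*(-42) + 46237 = 50*(-42) + 46237 = -2100 + 46237 = 44137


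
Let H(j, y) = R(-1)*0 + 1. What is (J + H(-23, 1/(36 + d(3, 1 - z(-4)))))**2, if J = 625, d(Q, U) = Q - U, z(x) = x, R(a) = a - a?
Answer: 391876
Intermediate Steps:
R(a) = 0
H(j, y) = 1 (H(j, y) = 0*0 + 1 = 0 + 1 = 1)
(J + H(-23, 1/(36 + d(3, 1 - z(-4)))))**2 = (625 + 1)**2 = 626**2 = 391876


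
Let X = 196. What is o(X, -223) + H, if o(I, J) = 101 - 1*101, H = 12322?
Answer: 12322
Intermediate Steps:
o(I, J) = 0 (o(I, J) = 101 - 101 = 0)
o(X, -223) + H = 0 + 12322 = 12322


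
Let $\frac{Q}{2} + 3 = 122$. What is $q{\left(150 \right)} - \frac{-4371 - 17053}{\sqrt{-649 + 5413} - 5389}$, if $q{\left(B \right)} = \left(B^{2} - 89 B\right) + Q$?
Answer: $\frac{272479743180}{29036557} - \frac{42848 \sqrt{1191}}{29036557} \approx 9384.0$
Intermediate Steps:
$Q = 238$ ($Q = -6 + 2 \cdot 122 = -6 + 244 = 238$)
$q{\left(B \right)} = 238 + B^{2} - 89 B$ ($q{\left(B \right)} = \left(B^{2} - 89 B\right) + 238 = 238 + B^{2} - 89 B$)
$q{\left(150 \right)} - \frac{-4371 - 17053}{\sqrt{-649 + 5413} - 5389} = \left(238 + 150^{2} - 13350\right) - \frac{-4371 - 17053}{\sqrt{-649 + 5413} - 5389} = \left(238 + 22500 - 13350\right) - - \frac{21424}{\sqrt{4764} - 5389} = 9388 - - \frac{21424}{2 \sqrt{1191} - 5389} = 9388 - - \frac{21424}{-5389 + 2 \sqrt{1191}} = 9388 + \frac{21424}{-5389 + 2 \sqrt{1191}}$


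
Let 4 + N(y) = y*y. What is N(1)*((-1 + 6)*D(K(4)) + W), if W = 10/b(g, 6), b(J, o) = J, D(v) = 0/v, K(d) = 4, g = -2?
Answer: 15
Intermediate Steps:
D(v) = 0
N(y) = -4 + y² (N(y) = -4 + y*y = -4 + y²)
W = -5 (W = 10/(-2) = 10*(-½) = -5)
N(1)*((-1 + 6)*D(K(4)) + W) = (-4 + 1²)*((-1 + 6)*0 - 5) = (-4 + 1)*(5*0 - 5) = -3*(0 - 5) = -3*(-5) = 15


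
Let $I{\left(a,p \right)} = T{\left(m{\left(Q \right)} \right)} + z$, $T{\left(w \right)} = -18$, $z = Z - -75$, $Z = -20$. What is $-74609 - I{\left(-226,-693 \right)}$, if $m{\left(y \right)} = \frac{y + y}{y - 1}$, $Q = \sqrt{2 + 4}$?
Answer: $-74646$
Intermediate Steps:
$Q = \sqrt{6} \approx 2.4495$
$m{\left(y \right)} = \frac{2 y}{-1 + y}$
$z = 55$ ($z = -20 - -75 = -20 + 75 = 55$)
$I{\left(a,p \right)} = 37$ ($I{\left(a,p \right)} = -18 + 55 = 37$)
$-74609 - I{\left(-226,-693 \right)} = -74609 - 37 = -74646$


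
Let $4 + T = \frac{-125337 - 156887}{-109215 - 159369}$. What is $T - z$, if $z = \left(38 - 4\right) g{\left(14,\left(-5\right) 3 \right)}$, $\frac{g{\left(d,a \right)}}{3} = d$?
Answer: $- \frac{1549718}{1083} \approx -1430.9$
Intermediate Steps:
$g{\left(d,a \right)} = 3 d$
$z = 1428$ ($z = \left(38 - 4\right) 3 \cdot 14 = 34 \cdot 42 = 1428$)
$T = - \frac{3194}{1083}$ ($T = -4 + \frac{-125337 - 156887}{-109215 - 159369} = -4 - \frac{282224}{-268584} = -4 - - \frac{1138}{1083} = -4 + \frac{1138}{1083} = - \frac{3194}{1083} \approx -2.9492$)
$T - z = - \frac{3194}{1083} - 1428 = - \frac{1549718}{1083}$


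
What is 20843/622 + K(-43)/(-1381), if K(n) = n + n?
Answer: 28837675/858982 ≈ 33.572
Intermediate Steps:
K(n) = 2*n
20843/622 + K(-43)/(-1381) = 20843/622 + (2*(-43))/(-1381) = 20843*(1/622) - 86*(-1/1381) = 20843/622 + 86/1381 = 28837675/858982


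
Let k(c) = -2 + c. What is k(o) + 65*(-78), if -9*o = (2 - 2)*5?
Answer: -5072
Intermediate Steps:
o = 0 (o = -(2 - 2)*5/9 = -0*5 = -⅑*0 = 0)
k(o) + 65*(-78) = (-2 + 0) + 65*(-78) = -2 - 5070 = -5072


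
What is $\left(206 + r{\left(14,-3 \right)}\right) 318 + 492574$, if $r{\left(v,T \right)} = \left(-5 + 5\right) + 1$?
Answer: $558400$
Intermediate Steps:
$r{\left(v,T \right)} = 1$ ($r{\left(v,T \right)} = 0 + 1 = 1$)
$\left(206 + r{\left(14,-3 \right)}\right) 318 + 492574 = \left(206 + 1\right) 318 + 492574 = 207 \cdot 318 + 492574 = 65826 + 492574 = 558400$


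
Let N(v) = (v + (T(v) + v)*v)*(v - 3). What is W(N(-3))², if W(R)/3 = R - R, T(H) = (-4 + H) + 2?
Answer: 0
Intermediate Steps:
T(H) = -2 + H
N(v) = (-3 + v)*(v + v*(-2 + 2*v)) (N(v) = (v + ((-2 + v) + v)*v)*(v - 3) = (v + (-2 + 2*v)*v)*(-3 + v) = (v + v*(-2 + 2*v))*(-3 + v) = (-3 + v)*(v + v*(-2 + 2*v)))
W(R) = 0 (W(R) = 3*(R - R) = 3*0 = 0)
W(N(-3))² = 0² = 0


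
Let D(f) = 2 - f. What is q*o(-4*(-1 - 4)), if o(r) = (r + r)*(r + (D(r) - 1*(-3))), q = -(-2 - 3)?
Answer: 1000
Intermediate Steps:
q = 5 (q = -1*(-5) = 5)
o(r) = 10*r (o(r) = (r + r)*(r + ((2 - r) - 1*(-3))) = (2*r)*(r + ((2 - r) + 3)) = (2*r)*(r + (5 - r)) = (2*r)*5 = 10*r)
q*o(-4*(-1 - 4)) = 5*(10*(-4*(-1 - 4))) = 5*(10*(-4*(-5))) = 5*(10*20) = 5*200 = 1000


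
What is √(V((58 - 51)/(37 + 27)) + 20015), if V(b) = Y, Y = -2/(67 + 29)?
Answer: √2882157/12 ≈ 141.47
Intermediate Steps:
Y = -1/48 (Y = -2/96 = -2*1/96 = -1/48 ≈ -0.020833)
V(b) = -1/48
√(V((58 - 51)/(37 + 27)) + 20015) = √(-1/48 + 20015) = √(960719/48) = √2882157/12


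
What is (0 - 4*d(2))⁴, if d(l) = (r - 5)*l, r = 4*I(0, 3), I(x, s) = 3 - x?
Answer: 9834496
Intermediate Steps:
r = 12 (r = 4*(3 - 1*0) = 4*(3 + 0) = 4*3 = 12)
d(l) = 7*l (d(l) = (12 - 5)*l = 7*l)
(0 - 4*d(2))⁴ = (0 - 28*2)⁴ = (0 - 4*14)⁴ = (0 - 56)⁴ = (-56)⁴ = 9834496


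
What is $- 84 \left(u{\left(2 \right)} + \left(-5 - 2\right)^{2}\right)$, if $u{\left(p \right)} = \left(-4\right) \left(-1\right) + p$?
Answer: $-4620$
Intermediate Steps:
$u{\left(p \right)} = 4 + p$
$- 84 \left(u{\left(2 \right)} + \left(-5 - 2\right)^{2}\right) = - 84 \left(\left(4 + 2\right) + \left(-5 - 2\right)^{2}\right) = - 84 \left(6 + \left(-7\right)^{2}\right) = - 84 \left(6 + 49\right) = \left(-84\right) 55 = -4620$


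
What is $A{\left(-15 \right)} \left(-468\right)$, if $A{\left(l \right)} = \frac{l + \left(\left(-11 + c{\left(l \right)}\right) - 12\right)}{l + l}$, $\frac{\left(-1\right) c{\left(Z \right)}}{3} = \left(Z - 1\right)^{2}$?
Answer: $- \frac{62868}{5} \approx -12574.0$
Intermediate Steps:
$c{\left(Z \right)} = - 3 \left(-1 + Z\right)^{2}$ ($c{\left(Z \right)} = - 3 \left(Z - 1\right)^{2} = - 3 \left(-1 + Z\right)^{2}$)
$A{\left(l \right)} = \frac{-23 + l - 3 \left(-1 + l\right)^{2}}{2 l}$ ($A{\left(l \right)} = \frac{l - \left(23 + 3 \left(-1 + l\right)^{2}\right)}{l + l} = \frac{l - \left(23 + 3 \left(-1 + l\right)^{2}\right)}{2 l} = \left(-23 + l - 3 \left(-1 + l\right)^{2}\right) \frac{1}{2 l} = \frac{-23 + l - 3 \left(-1 + l\right)^{2}}{2 l}$)
$A{\left(-15 \right)} \left(-468\right) = \frac{-23 - 15 - 3 \left(-1 - 15\right)^{2}}{2 \left(-15\right)} \left(-468\right) = \frac{1}{2} \left(- \frac{1}{15}\right) \left(-23 - 15 - 3 \left(-16\right)^{2}\right) \left(-468\right) = \frac{1}{2} \left(- \frac{1}{15}\right) \left(-23 - 15 - 768\right) \left(-468\right) = \frac{1}{2} \left(- \frac{1}{15}\right) \left(-806\right) \left(-468\right) = \frac{403}{15} \left(-468\right) = - \frac{62868}{5}$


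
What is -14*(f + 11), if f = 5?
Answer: -224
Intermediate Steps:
-14*(f + 11) = -14*(5 + 11) = -14*16 = -224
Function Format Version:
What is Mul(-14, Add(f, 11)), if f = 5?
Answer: -224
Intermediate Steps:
Mul(-14, Add(f, 11)) = Mul(-14, Add(5, 11)) = Mul(-14, 16) = -224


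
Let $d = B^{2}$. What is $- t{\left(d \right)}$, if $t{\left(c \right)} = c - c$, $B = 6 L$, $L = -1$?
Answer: $0$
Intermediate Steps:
$B = -6$ ($B = 6 \left(-1\right) = -6$)
$d = 36$ ($d = \left(-6\right)^{2} = 36$)
$t{\left(c \right)} = 0$
$- t{\left(d \right)} = \left(-1\right) 0 = 0$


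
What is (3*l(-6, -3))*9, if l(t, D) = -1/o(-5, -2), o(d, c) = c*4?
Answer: 27/8 ≈ 3.3750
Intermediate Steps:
o(d, c) = 4*c
l(t, D) = 1/8 (l(t, D) = -1/(4*(-2)) = -1/(-8) = -1*(-1/8) = 1/8)
(3*l(-6, -3))*9 = (3*(1/8))*9 = (3/8)*9 = 27/8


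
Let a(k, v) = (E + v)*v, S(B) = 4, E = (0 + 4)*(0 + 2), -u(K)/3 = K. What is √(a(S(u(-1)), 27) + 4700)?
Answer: √5645 ≈ 75.133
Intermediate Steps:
u(K) = -3*K
E = 8 (E = 4*2 = 8)
a(k, v) = v*(8 + v) (a(k, v) = (8 + v)*v = v*(8 + v))
√(a(S(u(-1)), 27) + 4700) = √(27*(8 + 27) + 4700) = √(27*35 + 4700) = √(945 + 4700) = √5645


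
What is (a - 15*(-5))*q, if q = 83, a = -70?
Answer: 415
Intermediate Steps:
(a - 15*(-5))*q = (-70 - 15*(-5))*83 = (-70 + 75)*83 = 5*83 = 415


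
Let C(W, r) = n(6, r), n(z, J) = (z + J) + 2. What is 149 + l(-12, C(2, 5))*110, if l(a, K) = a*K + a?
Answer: -18331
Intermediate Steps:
n(z, J) = 2 + J + z (n(z, J) = (J + z) + 2 = 2 + J + z)
C(W, r) = 8 + r (C(W, r) = 2 + r + 6 = 8 + r)
l(a, K) = a + K*a (l(a, K) = K*a + a = a + K*a)
149 + l(-12, C(2, 5))*110 = 149 - 12*(1 + (8 + 5))*110 = 149 - 12*(1 + 13)*110 = 149 - 12*14*110 = 149 - 168*110 = 149 - 18480 = -18331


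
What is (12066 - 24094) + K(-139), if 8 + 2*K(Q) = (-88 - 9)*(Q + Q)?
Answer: 1451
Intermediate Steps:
K(Q) = -4 - 97*Q (K(Q) = -4 + ((-88 - 9)*(Q + Q))/2 = -4 + (-194*Q)/2 = -4 - 97*Q)
(12066 - 24094) + K(-139) = (12066 - 24094) + (-4 - 97*(-139)) = -12028 + (-4 + 13483) = -12028 + 13479 = 1451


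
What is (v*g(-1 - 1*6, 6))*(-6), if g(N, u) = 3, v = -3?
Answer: 54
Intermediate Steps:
(v*g(-1 - 1*6, 6))*(-6) = -3*3*(-6) = -9*(-6) = 54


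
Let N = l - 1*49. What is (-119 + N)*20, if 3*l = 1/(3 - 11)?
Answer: -20165/6 ≈ -3360.8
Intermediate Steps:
l = -1/24 (l = 1/(3*(3 - 11)) = (⅓)/(-8) = (⅓)*(-⅛) = -1/24 ≈ -0.041667)
N = -1177/24 (N = -1/24 - 1*49 = -1/24 - 49 = -1177/24 ≈ -49.042)
(-119 + N)*20 = (-119 - 1177/24)*20 = -4033/24*20 = -20165/6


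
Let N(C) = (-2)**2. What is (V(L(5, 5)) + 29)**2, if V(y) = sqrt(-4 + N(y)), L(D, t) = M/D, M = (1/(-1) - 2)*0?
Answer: 841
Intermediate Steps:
M = 0 (M = (-1 - 2)*0 = -3*0 = 0)
N(C) = 4
L(D, t) = 0 (L(D, t) = 0/D = 0)
V(y) = 0 (V(y) = sqrt(-4 + 4) = sqrt(0) = 0)
(V(L(5, 5)) + 29)**2 = (0 + 29)**2 = 29**2 = 841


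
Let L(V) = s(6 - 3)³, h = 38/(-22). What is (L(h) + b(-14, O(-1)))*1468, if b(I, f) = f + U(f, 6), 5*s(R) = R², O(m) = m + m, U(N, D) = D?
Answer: 1804172/125 ≈ 14433.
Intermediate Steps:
h = -19/11 (h = 38*(-1/22) = -19/11 ≈ -1.7273)
O(m) = 2*m
s(R) = R²/5
b(I, f) = 6 + f (b(I, f) = f + 6 = 6 + f)
L(V) = 729/125 (L(V) = ((6 - 3)²/5)³ = ((⅕)*3²)³ = ((⅕)*9)³ = (9/5)³ = 729/125)
(L(h) + b(-14, O(-1)))*1468 = (729/125 + (6 + 2*(-1)))*1468 = (729/125 + (6 - 2))*1468 = (729/125 + 4)*1468 = (1229/125)*1468 = 1804172/125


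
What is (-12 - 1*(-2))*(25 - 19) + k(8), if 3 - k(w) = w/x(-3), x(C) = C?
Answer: -163/3 ≈ -54.333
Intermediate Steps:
k(w) = 3 + w/3 (k(w) = 3 - w/(-3) = 3 - w*(-1)/3 = 3 - (-1)*w/3 = 3 + w/3)
(-12 - 1*(-2))*(25 - 19) + k(8) = (-12 - 1*(-2))*(25 - 19) + (3 + (⅓)*8) = (-12 + 2)*6 + (3 + 8/3) = -10*6 + 17/3 = -60 + 17/3 = -163/3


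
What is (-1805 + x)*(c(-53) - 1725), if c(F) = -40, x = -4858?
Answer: 11760195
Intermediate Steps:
(-1805 + x)*(c(-53) - 1725) = (-1805 - 4858)*(-40 - 1725) = -6663*(-1765) = 11760195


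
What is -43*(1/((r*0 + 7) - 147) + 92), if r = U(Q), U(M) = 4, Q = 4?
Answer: -553797/140 ≈ -3955.7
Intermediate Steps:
r = 4
-43*(1/((r*0 + 7) - 147) + 92) = -43*(1/((4*0 + 7) - 147) + 92) = -43*(1/((0 + 7) - 147) + 92) = -43*(1/(7 - 147) + 92) = -43*(1/(-140) + 92) = -43*(-1/140 + 92) = -43*12879/140 = -553797/140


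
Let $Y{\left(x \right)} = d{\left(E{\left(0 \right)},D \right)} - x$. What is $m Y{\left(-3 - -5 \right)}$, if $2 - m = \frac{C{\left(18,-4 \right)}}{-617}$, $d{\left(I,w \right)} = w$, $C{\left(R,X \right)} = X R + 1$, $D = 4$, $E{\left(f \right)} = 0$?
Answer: $\frac{2326}{617} \approx 3.7699$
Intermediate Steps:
$C{\left(R,X \right)} = 1 + R X$ ($C{\left(R,X \right)} = R X + 1 = 1 + R X$)
$Y{\left(x \right)} = 4 - x$
$m = \frac{1163}{617}$ ($m = 2 - \frac{1 + 18 \left(-4\right)}{-617} = 2 - \left(1 - 72\right) \left(- \frac{1}{617}\right) = 2 - \left(-71\right) \left(- \frac{1}{617}\right) = 2 - \frac{71}{617} = \frac{1163}{617} \approx 1.8849$)
$m Y{\left(-3 - -5 \right)} = \frac{1163 \left(4 - \left(-3 - -5\right)\right)}{617} = \frac{1163 \left(4 - \left(-3 + 5\right)\right)}{617} = \frac{1163 \left(4 - 2\right)}{617} = \frac{1163}{617} \cdot 2 = \frac{2326}{617}$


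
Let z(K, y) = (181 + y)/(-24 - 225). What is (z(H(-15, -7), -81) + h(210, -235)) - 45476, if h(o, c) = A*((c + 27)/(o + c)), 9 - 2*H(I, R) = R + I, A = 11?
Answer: -282520888/6225 ≈ -45385.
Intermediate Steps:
H(I, R) = 9/2 - I/2 - R/2 (H(I, R) = 9/2 - (R + I)/2 = 9/2 - (I + R)/2 = 9/2 + (-I/2 - R/2) = 9/2 - I/2 - R/2)
z(K, y) = -181/249 - y/249 (z(K, y) = (181 + y)/(-249) = (181 + y)*(-1/249) = -181/249 - y/249)
h(o, c) = 11*(27 + c)/(c + o) (h(o, c) = 11*((c + 27)/(o + c)) = 11*((27 + c)/(c + o)) = 11*(27 + c)/(c + o))
(z(H(-15, -7), -81) + h(210, -235)) - 45476 = ((-181/249 - 1/249*(-81)) + 11*(27 - 235)/(-235 + 210)) - 45476 = ((-181/249 + 27/83) + 11*(-208)/(-25)) - 45476 = (-100/249 + 11*(-1/25)*(-208)) - 45476 = (-100/249 + 2288/25) - 45476 = 567212/6225 - 45476 = -282520888/6225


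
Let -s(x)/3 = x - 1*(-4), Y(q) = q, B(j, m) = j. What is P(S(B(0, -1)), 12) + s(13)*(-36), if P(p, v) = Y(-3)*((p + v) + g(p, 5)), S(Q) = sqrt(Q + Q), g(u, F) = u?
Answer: 1800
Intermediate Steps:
S(Q) = sqrt(2)*sqrt(Q) (S(Q) = sqrt(2*Q) = sqrt(2)*sqrt(Q))
s(x) = -12 - 3*x (s(x) = -3*(x - 1*(-4)) = -3*(x + 4) = -3*(4 + x) = -12 - 3*x)
P(p, v) = -6*p - 3*v (P(p, v) = -3*((p + v) + p) = -3*(v + 2*p) = -6*p - 3*v)
P(S(B(0, -1)), 12) + s(13)*(-36) = (-6*sqrt(2)*sqrt(0) - 3*12) + (-12 - 3*13)*(-36) = (-6*sqrt(2)*0 - 36) + (-12 - 39)*(-36) = (-6*0 - 36) - 51*(-36) = (0 - 36) + 1836 = -36 + 1836 = 1800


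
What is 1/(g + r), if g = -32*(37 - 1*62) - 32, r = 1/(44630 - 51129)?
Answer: 6499/4991231 ≈ 0.0013021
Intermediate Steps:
r = -1/6499 (r = 1/(-6499) = -1/6499 ≈ -0.00015387)
g = 768 (g = -32*(37 - 62) - 32 = -32*(-25) - 32 = 800 - 32 = 768)
1/(g + r) = 1/(768 - 1/6499) = 1/(4991231/6499) = 6499/4991231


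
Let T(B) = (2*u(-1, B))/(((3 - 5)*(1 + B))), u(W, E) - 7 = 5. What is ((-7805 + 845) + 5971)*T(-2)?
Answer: -11868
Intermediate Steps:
u(W, E) = 12 (u(W, E) = 7 + 5 = 12)
T(B) = 24/(-2 - 2*B) (T(B) = (2*12)/(((3 - 5)*(1 + B))) = 24/((-2*(1 + B))) = 24/(-2 - 2*B))
((-7805 + 845) + 5971)*T(-2) = ((-7805 + 845) + 5971)*(-12/(1 - 2)) = (-6960 + 5971)*(-12/(-1)) = -(-11868)*(-1) = -989*12 = -11868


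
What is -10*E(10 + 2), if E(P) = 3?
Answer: -30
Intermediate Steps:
-10*E(10 + 2) = -10*3 = -30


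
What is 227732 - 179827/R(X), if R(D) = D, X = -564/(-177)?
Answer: 32203823/188 ≈ 1.7130e+5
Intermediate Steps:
X = 188/59 (X = -564*(-1/177) = 188/59 ≈ 3.1864)
227732 - 179827/R(X) = 227732 - 179827/188/59 = 227732 - 179827*59/188 = 227732 - 1*10609793/188 = 227732 - 10609793/188 = 32203823/188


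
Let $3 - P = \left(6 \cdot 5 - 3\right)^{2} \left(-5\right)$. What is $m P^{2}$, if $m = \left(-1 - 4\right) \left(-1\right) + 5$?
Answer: $133079040$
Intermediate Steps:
$m = 10$ ($m = \left(-5\right) \left(-1\right) + 5 = 5 + 5 = 10$)
$P = 3648$ ($P = 3 - \left(6 \cdot 5 - 3\right)^{2} \left(-5\right) = 3 - \left(30 - 3\right)^{2} \left(-5\right) = 3 - 27^{2} \left(-5\right) = 3 - 729 \left(-5\right) = 3 - -3645 = 3 + 3645 = 3648$)
$m P^{2} = 10 \cdot 3648^{2} = 10 \cdot 13307904 = 133079040$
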